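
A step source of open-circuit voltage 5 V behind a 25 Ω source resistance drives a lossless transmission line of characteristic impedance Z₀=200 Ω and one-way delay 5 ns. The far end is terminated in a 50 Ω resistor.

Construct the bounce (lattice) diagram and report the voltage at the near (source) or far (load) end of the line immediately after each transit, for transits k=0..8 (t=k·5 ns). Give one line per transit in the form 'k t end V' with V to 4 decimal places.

0 0 source 4.4444
1 5 load 1.7778
2 10 source 3.8519
3 15 load 2.6074
4 20 source 3.5753
5 25 load 2.9946
6 30 source 3.4463
7 35 load 3.1752
8 40 source 3.3860

Γ_L=-0.600000, Γ_S=-0.777778; launch V₁=5·200/225=4.444444
k=0 src: V=4.4444
k=1 load: inc=4.444444, refl=4.444444·-0.600000=-2.6667; V=0.000000+4.444444+-2.666667=1.7778
k=2 src: inc=-2.666667, refl=-2.666667·-0.777778=2.0741; V=4.444444+-2.666667+2.074074=3.8519
k=3 load: inc=2.074074, refl=2.074074·-0.600000=-1.2444; V=1.777778+2.074074+-1.244444=2.6074
k=4 src: inc=-1.244444, refl=-1.244444·-0.777778=0.9679; V=3.851852+-1.244444+0.967901=3.5753
k=5 load: inc=0.967901, refl=0.967901·-0.600000=-0.5807; V=2.607407+0.967901+-0.580741=2.9946
k=6 src: inc=-0.580741, refl=-0.580741·-0.777778=0.4517; V=3.575309+-0.580741+0.451687=3.4463
k=7 load: inc=0.451687, refl=0.451687·-0.600000=-0.2710; V=2.994568+0.451687+-0.271012=3.1752
k=8 src: inc=-0.271012, refl=-0.271012·-0.777778=0.2108; V=3.446255+-0.271012+0.210787=3.3860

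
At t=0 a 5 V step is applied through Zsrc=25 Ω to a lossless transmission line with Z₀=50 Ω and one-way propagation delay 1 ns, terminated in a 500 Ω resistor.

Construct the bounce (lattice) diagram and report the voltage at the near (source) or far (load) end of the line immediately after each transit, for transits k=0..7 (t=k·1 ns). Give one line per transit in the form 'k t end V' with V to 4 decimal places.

0 0 source 3.3333
1 1 load 6.0606
2 2 source 5.1515
3 3 load 4.4077
4 4 source 4.6556
5 5 load 4.8585
6 6 source 4.7909
7 7 load 4.7356

Γ_L=0.818182, Γ_S=-0.333333; launch V₁=5·50/75=3.333333
k=0 src: V=3.3333
k=1 load: inc=3.333333, refl=3.333333·0.818182=2.7273; V=0.000000+3.333333+2.727273=6.0606
k=2 src: inc=2.727273, refl=2.727273·-0.333333=-0.9091; V=3.333333+2.727273+-0.909091=5.1515
k=3 load: inc=-0.909091, refl=-0.909091·0.818182=-0.7438; V=6.060606+-0.909091+-0.743802=4.4077
k=4 src: inc=-0.743802, refl=-0.743802·-0.333333=0.2479; V=5.151515+-0.743802+0.247934=4.6556
k=5 load: inc=0.247934, refl=0.247934·0.818182=0.2029; V=4.407713+0.247934+0.202855=4.8585
k=6 src: inc=0.202855, refl=0.202855·-0.333333=-0.0676; V=4.655647+0.202855+-0.067618=4.7909
k=7 load: inc=-0.067618, refl=-0.067618·0.818182=-0.0553; V=4.858502+-0.067618+-0.055324=4.7356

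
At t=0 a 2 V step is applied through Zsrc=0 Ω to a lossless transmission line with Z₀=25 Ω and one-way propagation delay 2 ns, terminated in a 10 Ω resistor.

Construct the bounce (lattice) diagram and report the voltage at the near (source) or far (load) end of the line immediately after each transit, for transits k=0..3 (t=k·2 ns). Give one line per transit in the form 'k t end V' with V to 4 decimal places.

Γ_L=-0.428571, Γ_S=-1.000000; launch V₁=2·25/25=2.000000
k=0 src: V=2.0000
k=1 load: inc=2.000000, refl=2.000000·-0.428571=-0.8571; V=0.000000+2.000000+-0.857143=1.1429
k=2 src: inc=-0.857143, refl=-0.857143·-1.000000=0.8571; V=2.000000+-0.857143+0.857143=2.0000
k=3 load: inc=0.857143, refl=0.857143·-0.428571=-0.3673; V=1.142857+0.857143+-0.367347=1.6327

0 0 source 2.0000
1 2 load 1.1429
2 4 source 2.0000
3 6 load 1.6327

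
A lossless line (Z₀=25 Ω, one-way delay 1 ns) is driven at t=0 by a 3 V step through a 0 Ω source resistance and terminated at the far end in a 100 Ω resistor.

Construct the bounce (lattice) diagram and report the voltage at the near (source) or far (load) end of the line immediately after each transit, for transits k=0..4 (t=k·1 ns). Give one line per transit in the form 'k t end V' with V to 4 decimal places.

0 0 source 3.0000
1 1 load 4.8000
2 2 source 3.0000
3 3 load 1.9200
4 4 source 3.0000

Γ_L=0.600000, Γ_S=-1.000000; launch V₁=3·25/25=3.000000
k=0 src: V=3.0000
k=1 load: inc=3.000000, refl=3.000000·0.600000=1.8000; V=0.000000+3.000000+1.800000=4.8000
k=2 src: inc=1.800000, refl=1.800000·-1.000000=-1.8000; V=3.000000+1.800000+-1.800000=3.0000
k=3 load: inc=-1.800000, refl=-1.800000·0.600000=-1.0800; V=4.800000+-1.800000+-1.080000=1.9200
k=4 src: inc=-1.080000, refl=-1.080000·-1.000000=1.0800; V=3.000000+-1.080000+1.080000=3.0000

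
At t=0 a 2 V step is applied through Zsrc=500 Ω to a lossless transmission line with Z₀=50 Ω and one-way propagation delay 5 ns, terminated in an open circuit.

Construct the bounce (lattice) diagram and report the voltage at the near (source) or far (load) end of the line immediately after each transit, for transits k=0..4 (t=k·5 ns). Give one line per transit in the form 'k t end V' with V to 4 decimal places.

0 0 source 0.1818
1 5 load 0.3636
2 10 source 0.5124
3 15 load 0.6612
4 20 source 0.7829

Γ_L=1.000000, Γ_S=0.818182; launch V₁=2·50/550=0.181818
k=0 src: V=0.1818
k=1 load: inc=0.181818, refl=0.181818·1.000000=0.1818; V=0.000000+0.181818+0.181818=0.3636
k=2 src: inc=0.181818, refl=0.181818·0.818182=0.1488; V=0.181818+0.181818+0.148760=0.5124
k=3 load: inc=0.148760, refl=0.148760·1.000000=0.1488; V=0.363636+0.148760+0.148760=0.6612
k=4 src: inc=0.148760, refl=0.148760·0.818182=0.1217; V=0.512397+0.148760+0.121713=0.7829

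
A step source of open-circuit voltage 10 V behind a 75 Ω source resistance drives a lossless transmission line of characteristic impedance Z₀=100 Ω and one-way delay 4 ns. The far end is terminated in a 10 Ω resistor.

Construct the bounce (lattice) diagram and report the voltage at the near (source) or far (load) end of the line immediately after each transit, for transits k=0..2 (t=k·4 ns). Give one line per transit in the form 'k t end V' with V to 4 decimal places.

Γ_L=-0.818182, Γ_S=-0.142857; launch V₁=10·100/175=5.714286
k=0 src: V=5.7143
k=1 load: inc=5.714286, refl=5.714286·-0.818182=-4.6753; V=0.000000+5.714286+-4.675325=1.0390
k=2 src: inc=-4.675325, refl=-4.675325·-0.142857=0.6679; V=5.714286+-4.675325+0.667904=1.7069

0 0 source 5.7143
1 4 load 1.0390
2 8 source 1.7069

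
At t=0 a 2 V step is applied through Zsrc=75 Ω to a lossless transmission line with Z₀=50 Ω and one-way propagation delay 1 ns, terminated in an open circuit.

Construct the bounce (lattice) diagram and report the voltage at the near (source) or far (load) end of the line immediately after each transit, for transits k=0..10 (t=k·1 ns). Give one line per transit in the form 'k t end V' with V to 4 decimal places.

Γ_L=1.000000, Γ_S=0.200000; launch V₁=2·50/125=0.800000
k=0 src: V=0.8000
k=1 load: inc=0.800000, refl=0.800000·1.000000=0.8000; V=0.000000+0.800000+0.800000=1.6000
k=2 src: inc=0.800000, refl=0.800000·0.200000=0.1600; V=0.800000+0.800000+0.160000=1.7600
k=3 load: inc=0.160000, refl=0.160000·1.000000=0.1600; V=1.600000+0.160000+0.160000=1.9200
k=4 src: inc=0.160000, refl=0.160000·0.200000=0.0320; V=1.760000+0.160000+0.032000=1.9520
k=5 load: inc=0.032000, refl=0.032000·1.000000=0.0320; V=1.920000+0.032000+0.032000=1.9840
k=6 src: inc=0.032000, refl=0.032000·0.200000=0.0064; V=1.952000+0.032000+0.006400=1.9904
k=7 load: inc=0.006400, refl=0.006400·1.000000=0.0064; V=1.984000+0.006400+0.006400=1.9968
k=8 src: inc=0.006400, refl=0.006400·0.200000=0.0013; V=1.990400+0.006400+0.001280=1.9981
k=9 load: inc=0.001280, refl=0.001280·1.000000=0.0013; V=1.996800+0.001280+0.001280=1.9994
k=10 src: inc=0.001280, refl=0.001280·0.200000=0.0003; V=1.998080+0.001280+0.000256=1.9996

0 0 source 0.8000
1 1 load 1.6000
2 2 source 1.7600
3 3 load 1.9200
4 4 source 1.9520
5 5 load 1.9840
6 6 source 1.9904
7 7 load 1.9968
8 8 source 1.9981
9 9 load 1.9994
10 10 source 1.9996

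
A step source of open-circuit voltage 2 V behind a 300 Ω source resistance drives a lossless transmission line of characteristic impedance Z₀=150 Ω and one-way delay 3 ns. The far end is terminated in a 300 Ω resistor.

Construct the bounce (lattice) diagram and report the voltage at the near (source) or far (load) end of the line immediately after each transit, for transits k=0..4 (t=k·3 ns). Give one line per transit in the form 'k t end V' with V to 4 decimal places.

Γ_L=0.333333, Γ_S=0.333333; launch V₁=2·150/450=0.666667
k=0 src: V=0.6667
k=1 load: inc=0.666667, refl=0.666667·0.333333=0.2222; V=0.000000+0.666667+0.222222=0.8889
k=2 src: inc=0.222222, refl=0.222222·0.333333=0.0741; V=0.666667+0.222222+0.074074=0.9630
k=3 load: inc=0.074074, refl=0.074074·0.333333=0.0247; V=0.888889+0.074074+0.024691=0.9877
k=4 src: inc=0.024691, refl=0.024691·0.333333=0.0082; V=0.962963+0.024691+0.008230=0.9959

0 0 source 0.6667
1 3 load 0.8889
2 6 source 0.9630
3 9 load 0.9877
4 12 source 0.9959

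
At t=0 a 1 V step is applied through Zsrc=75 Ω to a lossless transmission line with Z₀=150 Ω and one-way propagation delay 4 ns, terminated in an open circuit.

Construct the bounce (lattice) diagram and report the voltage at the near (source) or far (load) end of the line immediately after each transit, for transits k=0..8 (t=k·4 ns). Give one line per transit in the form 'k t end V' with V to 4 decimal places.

0 0 source 0.6667
1 4 load 1.3333
2 8 source 1.1111
3 12 load 0.8889
4 16 source 0.9630
5 20 load 1.0370
6 24 source 1.0123
7 28 load 0.9877
8 32 source 0.9959

Γ_L=1.000000, Γ_S=-0.333333; launch V₁=1·150/225=0.666667
k=0 src: V=0.6667
k=1 load: inc=0.666667, refl=0.666667·1.000000=0.6667; V=0.000000+0.666667+0.666667=1.3333
k=2 src: inc=0.666667, refl=0.666667·-0.333333=-0.2222; V=0.666667+0.666667+-0.222222=1.1111
k=3 load: inc=-0.222222, refl=-0.222222·1.000000=-0.2222; V=1.333333+-0.222222+-0.222222=0.8889
k=4 src: inc=-0.222222, refl=-0.222222·-0.333333=0.0741; V=1.111111+-0.222222+0.074074=0.9630
k=5 load: inc=0.074074, refl=0.074074·1.000000=0.0741; V=0.888889+0.074074+0.074074=1.0370
k=6 src: inc=0.074074, refl=0.074074·-0.333333=-0.0247; V=0.962963+0.074074+-0.024691=1.0123
k=7 load: inc=-0.024691, refl=-0.024691·1.000000=-0.0247; V=1.037037+-0.024691+-0.024691=0.9877
k=8 src: inc=-0.024691, refl=-0.024691·-0.333333=0.0082; V=1.012346+-0.024691+0.008230=0.9959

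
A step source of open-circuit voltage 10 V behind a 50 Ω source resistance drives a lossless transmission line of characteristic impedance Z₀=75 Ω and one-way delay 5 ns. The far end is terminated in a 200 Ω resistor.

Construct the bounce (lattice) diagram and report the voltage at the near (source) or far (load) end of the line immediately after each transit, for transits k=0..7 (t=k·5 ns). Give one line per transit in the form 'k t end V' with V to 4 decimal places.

Γ_L=0.454545, Γ_S=-0.200000; launch V₁=10·75/125=6.000000
k=0 src: V=6.0000
k=1 load: inc=6.000000, refl=6.000000·0.454545=2.7273; V=0.000000+6.000000+2.727273=8.7273
k=2 src: inc=2.727273, refl=2.727273·-0.200000=-0.5455; V=6.000000+2.727273+-0.545455=8.1818
k=3 load: inc=-0.545455, refl=-0.545455·0.454545=-0.2479; V=8.727273+-0.545455+-0.247934=7.9339
k=4 src: inc=-0.247934, refl=-0.247934·-0.200000=0.0496; V=8.181818+-0.247934+0.049587=7.9835
k=5 load: inc=0.049587, refl=0.049587·0.454545=0.0225; V=7.933884+0.049587+0.022539=8.0060
k=6 src: inc=0.022539, refl=0.022539·-0.200000=-0.0045; V=7.983471+0.022539+-0.004508=8.0015
k=7 load: inc=-0.004508, refl=-0.004508·0.454545=-0.0020; V=8.006011+-0.004508+-0.002049=7.9995

0 0 source 6.0000
1 5 load 8.7273
2 10 source 8.1818
3 15 load 7.9339
4 20 source 7.9835
5 25 load 8.0060
6 30 source 8.0015
7 35 load 7.9995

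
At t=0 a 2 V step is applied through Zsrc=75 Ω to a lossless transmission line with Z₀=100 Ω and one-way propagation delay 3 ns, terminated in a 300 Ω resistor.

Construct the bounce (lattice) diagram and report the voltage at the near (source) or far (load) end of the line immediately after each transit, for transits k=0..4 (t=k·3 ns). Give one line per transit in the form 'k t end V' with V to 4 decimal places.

Γ_L=0.500000, Γ_S=-0.142857; launch V₁=2·100/175=1.142857
k=0 src: V=1.1429
k=1 load: inc=1.142857, refl=1.142857·0.500000=0.5714; V=0.000000+1.142857+0.571429=1.7143
k=2 src: inc=0.571429, refl=0.571429·-0.142857=-0.0816; V=1.142857+0.571429+-0.081633=1.6327
k=3 load: inc=-0.081633, refl=-0.081633·0.500000=-0.0408; V=1.714286+-0.081633+-0.040816=1.5918
k=4 src: inc=-0.040816, refl=-0.040816·-0.142857=0.0058; V=1.632653+-0.040816+0.005831=1.5977

0 0 source 1.1429
1 3 load 1.7143
2 6 source 1.6327
3 9 load 1.5918
4 12 source 1.5977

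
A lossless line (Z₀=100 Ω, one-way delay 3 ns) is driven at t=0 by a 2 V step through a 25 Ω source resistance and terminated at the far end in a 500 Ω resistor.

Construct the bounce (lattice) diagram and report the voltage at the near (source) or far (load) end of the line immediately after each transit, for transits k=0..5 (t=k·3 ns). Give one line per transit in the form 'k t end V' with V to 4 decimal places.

0 0 source 1.6000
1 3 load 2.6667
2 6 source 2.0267
3 9 load 1.6000
4 12 source 1.8560
5 15 load 2.0267

Γ_L=0.666667, Γ_S=-0.600000; launch V₁=2·100/125=1.600000
k=0 src: V=1.6000
k=1 load: inc=1.600000, refl=1.600000·0.666667=1.0667; V=0.000000+1.600000+1.066667=2.6667
k=2 src: inc=1.066667, refl=1.066667·-0.600000=-0.6400; V=1.600000+1.066667+-0.640000=2.0267
k=3 load: inc=-0.640000, refl=-0.640000·0.666667=-0.4267; V=2.666667+-0.640000+-0.426667=1.6000
k=4 src: inc=-0.426667, refl=-0.426667·-0.600000=0.2560; V=2.026667+-0.426667+0.256000=1.8560
k=5 load: inc=0.256000, refl=0.256000·0.666667=0.1707; V=1.600000+0.256000+0.170667=2.0267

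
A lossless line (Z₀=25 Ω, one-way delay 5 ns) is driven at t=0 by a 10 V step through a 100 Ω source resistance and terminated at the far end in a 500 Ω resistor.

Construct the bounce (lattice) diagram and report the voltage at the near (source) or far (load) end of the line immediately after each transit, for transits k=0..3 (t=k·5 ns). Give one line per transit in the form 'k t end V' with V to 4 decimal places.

0 0 source 2.0000
1 5 load 3.8095
2 10 source 4.8952
3 15 load 5.8776

Γ_L=0.904762, Γ_S=0.600000; launch V₁=10·25/125=2.000000
k=0 src: V=2.0000
k=1 load: inc=2.000000, refl=2.000000·0.904762=1.8095; V=0.000000+2.000000+1.809524=3.8095
k=2 src: inc=1.809524, refl=1.809524·0.600000=1.0857; V=2.000000+1.809524+1.085714=4.8952
k=3 load: inc=1.085714, refl=1.085714·0.904762=0.9823; V=3.809524+1.085714+0.982313=5.8776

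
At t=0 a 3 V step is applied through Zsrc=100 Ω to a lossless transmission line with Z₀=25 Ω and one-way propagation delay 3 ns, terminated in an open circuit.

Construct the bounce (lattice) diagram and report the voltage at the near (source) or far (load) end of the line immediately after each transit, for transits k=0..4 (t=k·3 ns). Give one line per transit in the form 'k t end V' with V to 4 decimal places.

0 0 source 0.6000
1 3 load 1.2000
2 6 source 1.5600
3 9 load 1.9200
4 12 source 2.1360

Γ_L=1.000000, Γ_S=0.600000; launch V₁=3·25/125=0.600000
k=0 src: V=0.6000
k=1 load: inc=0.600000, refl=0.600000·1.000000=0.6000; V=0.000000+0.600000+0.600000=1.2000
k=2 src: inc=0.600000, refl=0.600000·0.600000=0.3600; V=0.600000+0.600000+0.360000=1.5600
k=3 load: inc=0.360000, refl=0.360000·1.000000=0.3600; V=1.200000+0.360000+0.360000=1.9200
k=4 src: inc=0.360000, refl=0.360000·0.600000=0.2160; V=1.560000+0.360000+0.216000=2.1360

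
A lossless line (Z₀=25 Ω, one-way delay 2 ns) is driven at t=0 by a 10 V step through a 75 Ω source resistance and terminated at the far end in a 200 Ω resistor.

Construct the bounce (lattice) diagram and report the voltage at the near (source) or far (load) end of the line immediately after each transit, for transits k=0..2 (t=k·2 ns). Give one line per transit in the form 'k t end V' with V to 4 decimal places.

0 0 source 2.5000
1 2 load 4.4444
2 4 source 5.4167

Γ_L=0.777778, Γ_S=0.500000; launch V₁=10·25/100=2.500000
k=0 src: V=2.5000
k=1 load: inc=2.500000, refl=2.500000·0.777778=1.9444; V=0.000000+2.500000+1.944444=4.4444
k=2 src: inc=1.944444, refl=1.944444·0.500000=0.9722; V=2.500000+1.944444+0.972222=5.4167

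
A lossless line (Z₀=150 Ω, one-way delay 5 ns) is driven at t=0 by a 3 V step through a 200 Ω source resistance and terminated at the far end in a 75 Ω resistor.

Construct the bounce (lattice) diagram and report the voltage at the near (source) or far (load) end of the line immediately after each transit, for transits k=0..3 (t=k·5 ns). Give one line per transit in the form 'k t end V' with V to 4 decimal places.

Γ_L=-0.333333, Γ_S=0.142857; launch V₁=3·150/350=1.285714
k=0 src: V=1.2857
k=1 load: inc=1.285714, refl=1.285714·-0.333333=-0.4286; V=0.000000+1.285714+-0.428571=0.8571
k=2 src: inc=-0.428571, refl=-0.428571·0.142857=-0.0612; V=1.285714+-0.428571+-0.061224=0.7959
k=3 load: inc=-0.061224, refl=-0.061224·-0.333333=0.0204; V=0.857143+-0.061224+0.020408=0.8163

0 0 source 1.2857
1 5 load 0.8571
2 10 source 0.7959
3 15 load 0.8163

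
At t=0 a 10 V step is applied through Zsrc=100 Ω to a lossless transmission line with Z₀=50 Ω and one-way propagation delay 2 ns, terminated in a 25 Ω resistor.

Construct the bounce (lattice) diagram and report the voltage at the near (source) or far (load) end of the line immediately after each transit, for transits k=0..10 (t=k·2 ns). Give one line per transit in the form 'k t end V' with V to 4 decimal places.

Γ_L=-0.333333, Γ_S=0.333333; launch V₁=10·50/150=3.333333
k=0 src: V=3.3333
k=1 load: inc=3.333333, refl=3.333333·-0.333333=-1.1111; V=0.000000+3.333333+-1.111111=2.2222
k=2 src: inc=-1.111111, refl=-1.111111·0.333333=-0.3704; V=3.333333+-1.111111+-0.370370=1.8519
k=3 load: inc=-0.370370, refl=-0.370370·-0.333333=0.1235; V=2.222222+-0.370370+0.123457=1.9753
k=4 src: inc=0.123457, refl=0.123457·0.333333=0.0412; V=1.851852+0.123457+0.041152=2.0165
k=5 load: inc=0.041152, refl=0.041152·-0.333333=-0.0137; V=1.975309+0.041152+-0.013717=2.0027
k=6 src: inc=-0.013717, refl=-0.013717·0.333333=-0.0046; V=2.016461+-0.013717+-0.004572=1.9982
k=7 load: inc=-0.004572, refl=-0.004572·-0.333333=0.0015; V=2.002743+-0.004572+0.001524=1.9997
k=8 src: inc=0.001524, refl=0.001524·0.333333=0.0005; V=1.998171+0.001524+0.000508=2.0002
k=9 load: inc=0.000508, refl=0.000508·-0.333333=-0.0002; V=1.999695+0.000508+-0.000169=2.0000
k=10 src: inc=-0.000169, refl=-0.000169·0.333333=-0.0001; V=2.000203+-0.000169+-0.000056=2.0000

0 0 source 3.3333
1 2 load 2.2222
2 4 source 1.8519
3 6 load 1.9753
4 8 source 2.0165
5 10 load 2.0027
6 12 source 1.9982
7 14 load 1.9997
8 16 source 2.0002
9 18 load 2.0000
10 20 source 2.0000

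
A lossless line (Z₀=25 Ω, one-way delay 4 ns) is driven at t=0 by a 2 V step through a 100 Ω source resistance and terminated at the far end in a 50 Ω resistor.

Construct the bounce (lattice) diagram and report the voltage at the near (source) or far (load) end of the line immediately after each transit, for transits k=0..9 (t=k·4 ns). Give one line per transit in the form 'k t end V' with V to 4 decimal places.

Γ_L=0.333333, Γ_S=0.600000; launch V₁=2·25/125=0.400000
k=0 src: V=0.4000
k=1 load: inc=0.400000, refl=0.400000·0.333333=0.1333; V=0.000000+0.400000+0.133333=0.5333
k=2 src: inc=0.133333, refl=0.133333·0.600000=0.0800; V=0.400000+0.133333+0.080000=0.6133
k=3 load: inc=0.080000, refl=0.080000·0.333333=0.0267; V=0.533333+0.080000+0.026667=0.6400
k=4 src: inc=0.026667, refl=0.026667·0.600000=0.0160; V=0.613333+0.026667+0.016000=0.6560
k=5 load: inc=0.016000, refl=0.016000·0.333333=0.0053; V=0.640000+0.016000+0.005333=0.6613
k=6 src: inc=0.005333, refl=0.005333·0.600000=0.0032; V=0.656000+0.005333+0.003200=0.6645
k=7 load: inc=0.003200, refl=0.003200·0.333333=0.0011; V=0.661333+0.003200+0.001067=0.6656
k=8 src: inc=0.001067, refl=0.001067·0.600000=0.0006; V=0.664533+0.001067+0.000640=0.6662
k=9 load: inc=0.000640, refl=0.000640·0.333333=0.0002; V=0.665600+0.000640+0.000213=0.6665

0 0 source 0.4000
1 4 load 0.5333
2 8 source 0.6133
3 12 load 0.6400
4 16 source 0.6560
5 20 load 0.6613
6 24 source 0.6645
7 28 load 0.6656
8 32 source 0.6662
9 36 load 0.6665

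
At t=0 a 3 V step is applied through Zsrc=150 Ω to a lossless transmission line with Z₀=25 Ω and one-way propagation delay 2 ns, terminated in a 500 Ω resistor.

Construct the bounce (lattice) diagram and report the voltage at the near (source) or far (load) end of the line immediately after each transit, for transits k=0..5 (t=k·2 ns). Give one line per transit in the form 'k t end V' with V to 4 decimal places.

Γ_L=0.904762, Γ_S=0.714286; launch V₁=3·25/175=0.428571
k=0 src: V=0.4286
k=1 load: inc=0.428571, refl=0.428571·0.904762=0.3878; V=0.000000+0.428571+0.387755=0.8163
k=2 src: inc=0.387755, refl=0.387755·0.714286=0.2770; V=0.428571+0.387755+0.276968=1.0933
k=3 load: inc=0.276968, refl=0.276968·0.904762=0.2506; V=0.816327+0.276968+0.250590=1.3439
k=4 src: inc=0.250590, refl=0.250590·0.714286=0.1790; V=1.093294+0.250590+0.178993=1.5229
k=5 load: inc=0.178993, refl=0.178993·0.904762=0.1619; V=1.343884+0.178993+0.161946=1.6848

0 0 source 0.4286
1 2 load 0.8163
2 4 source 1.0933
3 6 load 1.3439
4 8 source 1.5229
5 10 load 1.6848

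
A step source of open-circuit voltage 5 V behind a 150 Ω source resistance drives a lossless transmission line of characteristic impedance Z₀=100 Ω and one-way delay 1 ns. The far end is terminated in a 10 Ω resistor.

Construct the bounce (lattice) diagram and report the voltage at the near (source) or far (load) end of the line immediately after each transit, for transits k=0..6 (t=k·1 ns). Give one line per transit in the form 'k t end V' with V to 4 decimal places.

0 0 source 2.0000
1 1 load 0.3636
2 2 source 0.0364
3 3 load 0.3041
4 4 source 0.3577
5 5 load 0.3139
6 6 source 0.3051

Γ_L=-0.818182, Γ_S=0.200000; launch V₁=5·100/250=2.000000
k=0 src: V=2.0000
k=1 load: inc=2.000000, refl=2.000000·-0.818182=-1.6364; V=0.000000+2.000000+-1.636364=0.3636
k=2 src: inc=-1.636364, refl=-1.636364·0.200000=-0.3273; V=2.000000+-1.636364+-0.327273=0.0364
k=3 load: inc=-0.327273, refl=-0.327273·-0.818182=0.2678; V=0.363636+-0.327273+0.267769=0.3041
k=4 src: inc=0.267769, refl=0.267769·0.200000=0.0536; V=0.036364+0.267769+0.053554=0.3577
k=5 load: inc=0.053554, refl=0.053554·-0.818182=-0.0438; V=0.304132+0.053554+-0.043817=0.3139
k=6 src: inc=-0.043817, refl=-0.043817·0.200000=-0.0088; V=0.357686+-0.043817+-0.008763=0.3051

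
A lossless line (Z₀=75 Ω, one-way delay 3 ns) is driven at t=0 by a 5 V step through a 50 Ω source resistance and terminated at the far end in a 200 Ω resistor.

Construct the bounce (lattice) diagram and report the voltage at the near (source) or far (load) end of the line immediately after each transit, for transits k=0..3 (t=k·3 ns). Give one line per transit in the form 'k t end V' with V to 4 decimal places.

0 0 source 3.0000
1 3 load 4.3636
2 6 source 4.0909
3 9 load 3.9669

Γ_L=0.454545, Γ_S=-0.200000; launch V₁=5·75/125=3.000000
k=0 src: V=3.0000
k=1 load: inc=3.000000, refl=3.000000·0.454545=1.3636; V=0.000000+3.000000+1.363636=4.3636
k=2 src: inc=1.363636, refl=1.363636·-0.200000=-0.2727; V=3.000000+1.363636+-0.272727=4.0909
k=3 load: inc=-0.272727, refl=-0.272727·0.454545=-0.1240; V=4.363636+-0.272727+-0.123967=3.9669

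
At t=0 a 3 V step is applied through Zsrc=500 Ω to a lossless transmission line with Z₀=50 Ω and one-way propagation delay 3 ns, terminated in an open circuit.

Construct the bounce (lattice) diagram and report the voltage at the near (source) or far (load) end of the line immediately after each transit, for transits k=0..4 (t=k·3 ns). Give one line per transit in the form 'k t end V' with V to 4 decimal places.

Γ_L=1.000000, Γ_S=0.818182; launch V₁=3·50/550=0.272727
k=0 src: V=0.2727
k=1 load: inc=0.272727, refl=0.272727·1.000000=0.2727; V=0.000000+0.272727+0.272727=0.5455
k=2 src: inc=0.272727, refl=0.272727·0.818182=0.2231; V=0.272727+0.272727+0.223140=0.7686
k=3 load: inc=0.223140, refl=0.223140·1.000000=0.2231; V=0.545455+0.223140+0.223140=0.9917
k=4 src: inc=0.223140, refl=0.223140·0.818182=0.1826; V=0.768595+0.223140+0.182569=1.1743

0 0 source 0.2727
1 3 load 0.5455
2 6 source 0.7686
3 9 load 0.9917
4 12 source 1.1743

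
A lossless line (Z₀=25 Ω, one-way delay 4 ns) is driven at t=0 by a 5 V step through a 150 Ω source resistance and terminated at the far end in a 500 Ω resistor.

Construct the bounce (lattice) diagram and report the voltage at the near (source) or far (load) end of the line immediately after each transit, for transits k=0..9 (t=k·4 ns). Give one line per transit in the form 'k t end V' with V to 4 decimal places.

0 0 source 0.7143
1 4 load 1.3605
2 8 source 1.8222
3 12 load 2.2398
4 16 source 2.5381
5 20 load 2.8080
6 24 source 3.0008
7 28 load 3.1753
8 32 source 3.2999
9 36 load 3.4126

Γ_L=0.904762, Γ_S=0.714286; launch V₁=5·25/175=0.714286
k=0 src: V=0.7143
k=1 load: inc=0.714286, refl=0.714286·0.904762=0.6463; V=0.000000+0.714286+0.646259=1.3605
k=2 src: inc=0.646259, refl=0.646259·0.714286=0.4616; V=0.714286+0.646259+0.461613=1.8222
k=3 load: inc=0.461613, refl=0.461613·0.904762=0.4177; V=1.360544+0.461613+0.417650=2.2398
k=4 src: inc=0.417650, refl=0.417650·0.714286=0.2983; V=1.822157+0.417650+0.298321=2.5381
k=5 load: inc=0.298321, refl=0.298321·0.904762=0.2699; V=2.239807+0.298321+0.269910=2.8080
k=6 src: inc=0.269910, refl=0.269910·0.714286=0.1928; V=2.538129+0.269910+0.192793=3.0008
k=7 load: inc=0.192793, refl=0.192793·0.904762=0.1744; V=2.808039+0.192793+0.174432=3.1753
k=8 src: inc=0.174432, refl=0.174432·0.714286=0.1246; V=3.000832+0.174432+0.124594=3.2999
k=9 load: inc=0.124594, refl=0.124594·0.904762=0.1127; V=3.175263+0.124594+0.112728=3.4126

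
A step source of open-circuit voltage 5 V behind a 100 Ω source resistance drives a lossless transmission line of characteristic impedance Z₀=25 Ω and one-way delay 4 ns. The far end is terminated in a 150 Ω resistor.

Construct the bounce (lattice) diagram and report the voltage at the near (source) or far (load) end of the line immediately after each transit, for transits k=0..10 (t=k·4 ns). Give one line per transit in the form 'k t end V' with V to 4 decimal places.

0 0 source 1.0000
1 4 load 1.7143
2 8 source 2.1429
3 12 load 2.4490
4 16 source 2.6327
5 20 load 2.7638
6 24 source 2.8426
7 28 load 2.8988
8 32 source 2.9325
9 36 load 2.9566
10 40 source 2.9711

Γ_L=0.714286, Γ_S=0.600000; launch V₁=5·25/125=1.000000
k=0 src: V=1.0000
k=1 load: inc=1.000000, refl=1.000000·0.714286=0.7143; V=0.000000+1.000000+0.714286=1.7143
k=2 src: inc=0.714286, refl=0.714286·0.600000=0.4286; V=1.000000+0.714286+0.428571=2.1429
k=3 load: inc=0.428571, refl=0.428571·0.714286=0.3061; V=1.714286+0.428571+0.306122=2.4490
k=4 src: inc=0.306122, refl=0.306122·0.600000=0.1837; V=2.142857+0.306122+0.183673=2.6327
k=5 load: inc=0.183673, refl=0.183673·0.714286=0.1312; V=2.448980+0.183673+0.131195=2.7638
k=6 src: inc=0.131195, refl=0.131195·0.600000=0.0787; V=2.632653+0.131195+0.078717=2.8426
k=7 load: inc=0.078717, refl=0.078717·0.714286=0.0562; V=2.763848+0.078717+0.056227=2.8988
k=8 src: inc=0.056227, refl=0.056227·0.600000=0.0337; V=2.842566+0.056227+0.033736=2.9325
k=9 load: inc=0.033736, refl=0.033736·0.714286=0.0241; V=2.898792+0.033736+0.024097=2.9566
k=10 src: inc=0.024097, refl=0.024097·0.600000=0.0145; V=2.932528+0.024097+0.014458=2.9711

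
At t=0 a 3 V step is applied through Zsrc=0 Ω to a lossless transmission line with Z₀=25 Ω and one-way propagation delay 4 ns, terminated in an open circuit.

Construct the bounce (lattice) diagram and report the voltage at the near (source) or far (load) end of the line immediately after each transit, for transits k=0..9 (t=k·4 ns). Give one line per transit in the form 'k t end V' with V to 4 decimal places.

0 0 source 3.0000
1 4 load 6.0000
2 8 source 3.0000
3 12 load 0.0000
4 16 source 3.0000
5 20 load 6.0000
6 24 source 3.0000
7 28 load 0.0000
8 32 source 3.0000
9 36 load 6.0000

Γ_L=1.000000, Γ_S=-1.000000; launch V₁=3·25/25=3.000000
k=0 src: V=3.0000
k=1 load: inc=3.000000, refl=3.000000·1.000000=3.0000; V=0.000000+3.000000+3.000000=6.0000
k=2 src: inc=3.000000, refl=3.000000·-1.000000=-3.0000; V=3.000000+3.000000+-3.000000=3.0000
k=3 load: inc=-3.000000, refl=-3.000000·1.000000=-3.0000; V=6.000000+-3.000000+-3.000000=0.0000
k=4 src: inc=-3.000000, refl=-3.000000·-1.000000=3.0000; V=3.000000+-3.000000+3.000000=3.0000
k=5 load: inc=3.000000, refl=3.000000·1.000000=3.0000; V=0.000000+3.000000+3.000000=6.0000
k=6 src: inc=3.000000, refl=3.000000·-1.000000=-3.0000; V=3.000000+3.000000+-3.000000=3.0000
k=7 load: inc=-3.000000, refl=-3.000000·1.000000=-3.0000; V=6.000000+-3.000000+-3.000000=0.0000
k=8 src: inc=-3.000000, refl=-3.000000·-1.000000=3.0000; V=3.000000+-3.000000+3.000000=3.0000
k=9 load: inc=3.000000, refl=3.000000·1.000000=3.0000; V=0.000000+3.000000+3.000000=6.0000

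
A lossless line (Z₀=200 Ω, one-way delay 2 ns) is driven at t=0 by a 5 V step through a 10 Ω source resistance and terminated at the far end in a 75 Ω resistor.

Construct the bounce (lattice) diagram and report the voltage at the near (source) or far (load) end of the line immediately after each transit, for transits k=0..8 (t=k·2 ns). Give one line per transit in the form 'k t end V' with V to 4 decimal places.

Γ_L=-0.454545, Γ_S=-0.904762; launch V₁=5·200/210=4.761905
k=0 src: V=4.7619
k=1 load: inc=4.761905, refl=4.761905·-0.454545=-2.1645; V=0.000000+4.761905+-2.164502=2.5974
k=2 src: inc=-2.164502, refl=-2.164502·-0.904762=1.9584; V=4.761905+-2.164502+1.958359=4.5558
k=3 load: inc=1.958359, refl=1.958359·-0.454545=-0.8902; V=2.597403+1.958359+-0.890163=3.6656
k=4 src: inc=-0.890163, refl=-0.890163·-0.904762=0.8054; V=4.555762+-0.890163+0.805386=4.4710
k=5 load: inc=0.805386, refl=0.805386·-0.454545=-0.3661; V=3.665598+0.805386+-0.366084=4.1049
k=6 src: inc=-0.366084, refl=-0.366084·-0.904762=0.3312; V=4.470984+-0.366084+0.331219=4.4361
k=7 load: inc=0.331219, refl=0.331219·-0.454545=-0.1506; V=4.104900+0.331219+-0.150554=4.2856
k=8 src: inc=-0.150554, refl=-0.150554·-0.904762=0.1362; V=4.436119+-0.150554+0.136216=4.4218

0 0 source 4.7619
1 2 load 2.5974
2 4 source 4.5558
3 6 load 3.6656
4 8 source 4.4710
5 10 load 4.1049
6 12 source 4.4361
7 14 load 4.2856
8 16 source 4.4218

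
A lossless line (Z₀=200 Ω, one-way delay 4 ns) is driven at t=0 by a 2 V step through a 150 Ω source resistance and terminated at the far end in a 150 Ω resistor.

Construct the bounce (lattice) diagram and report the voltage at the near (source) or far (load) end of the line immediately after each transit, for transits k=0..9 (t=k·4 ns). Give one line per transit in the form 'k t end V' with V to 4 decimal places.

Γ_L=-0.142857, Γ_S=-0.142857; launch V₁=2·200/350=1.142857
k=0 src: V=1.1429
k=1 load: inc=1.142857, refl=1.142857·-0.142857=-0.1633; V=0.000000+1.142857+-0.163265=0.9796
k=2 src: inc=-0.163265, refl=-0.163265·-0.142857=0.0233; V=1.142857+-0.163265+0.023324=1.0029
k=3 load: inc=0.023324, refl=0.023324·-0.142857=-0.0033; V=0.979592+0.023324+-0.003332=0.9996
k=4 src: inc=-0.003332, refl=-0.003332·-0.142857=0.0005; V=1.002915+-0.003332+0.000476=1.0001
k=5 load: inc=0.000476, refl=0.000476·-0.142857=-0.0001; V=0.999584+0.000476+-0.000068=1.0000
k=6 src: inc=-0.000068, refl=-0.000068·-0.142857=0.0000; V=1.000059+-0.000068+0.000010=1.0000
k=7 load: inc=0.000010, refl=0.000010·-0.142857=-0.0000; V=0.999992+0.000010+-0.000001=1.0000
k=8 src: inc=-0.000001, refl=-0.000001·-0.142857=0.0000; V=1.000001+-0.000001+0.000000=1.0000
k=9 load: inc=0.000000, refl=0.000000·-0.142857=-0.0000; V=1.000000+0.000000+-0.000000=1.0000

0 0 source 1.1429
1 4 load 0.9796
2 8 source 1.0029
3 12 load 0.9996
4 16 source 1.0001
5 20 load 1.0000
6 24 source 1.0000
7 28 load 1.0000
8 32 source 1.0000
9 36 load 1.0000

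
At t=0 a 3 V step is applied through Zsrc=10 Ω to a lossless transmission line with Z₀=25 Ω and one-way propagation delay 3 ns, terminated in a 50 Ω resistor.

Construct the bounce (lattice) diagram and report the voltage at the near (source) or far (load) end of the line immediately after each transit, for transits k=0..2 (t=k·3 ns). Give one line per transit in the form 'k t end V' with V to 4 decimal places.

Γ_L=0.333333, Γ_S=-0.428571; launch V₁=3·25/35=2.142857
k=0 src: V=2.1429
k=1 load: inc=2.142857, refl=2.142857·0.333333=0.7143; V=0.000000+2.142857+0.714286=2.8571
k=2 src: inc=0.714286, refl=0.714286·-0.428571=-0.3061; V=2.142857+0.714286+-0.306122=2.5510

0 0 source 2.1429
1 3 load 2.8571
2 6 source 2.5510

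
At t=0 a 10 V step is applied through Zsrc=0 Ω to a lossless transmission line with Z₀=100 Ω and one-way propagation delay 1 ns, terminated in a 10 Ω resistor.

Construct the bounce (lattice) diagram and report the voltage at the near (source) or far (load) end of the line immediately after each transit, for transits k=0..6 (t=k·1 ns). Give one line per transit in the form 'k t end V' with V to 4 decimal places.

0 0 source 10.0000
1 1 load 1.8182
2 2 source 10.0000
3 3 load 3.3058
4 4 source 10.0000
5 5 load 4.5229
6 6 source 10.0000

Γ_L=-0.818182, Γ_S=-1.000000; launch V₁=10·100/100=10.000000
k=0 src: V=10.0000
k=1 load: inc=10.000000, refl=10.000000·-0.818182=-8.1818; V=0.000000+10.000000+-8.181818=1.8182
k=2 src: inc=-8.181818, refl=-8.181818·-1.000000=8.1818; V=10.000000+-8.181818+8.181818=10.0000
k=3 load: inc=8.181818, refl=8.181818·-0.818182=-6.6942; V=1.818182+8.181818+-6.694215=3.3058
k=4 src: inc=-6.694215, refl=-6.694215·-1.000000=6.6942; V=10.000000+-6.694215+6.694215=10.0000
k=5 load: inc=6.694215, refl=6.694215·-0.818182=-5.4771; V=3.305785+6.694215+-5.477085=4.5229
k=6 src: inc=-5.477085, refl=-5.477085·-1.000000=5.4771; V=10.000000+-5.477085+5.477085=10.0000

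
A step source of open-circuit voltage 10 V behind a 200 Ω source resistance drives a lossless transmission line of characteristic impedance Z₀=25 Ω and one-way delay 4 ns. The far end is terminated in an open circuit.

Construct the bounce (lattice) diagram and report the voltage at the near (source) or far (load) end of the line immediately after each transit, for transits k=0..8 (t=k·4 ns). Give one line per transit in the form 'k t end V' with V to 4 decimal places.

Γ_L=1.000000, Γ_S=0.777778; launch V₁=10·25/225=1.111111
k=0 src: V=1.1111
k=1 load: inc=1.111111, refl=1.111111·1.000000=1.1111; V=0.000000+1.111111+1.111111=2.2222
k=2 src: inc=1.111111, refl=1.111111·0.777778=0.8642; V=1.111111+1.111111+0.864198=3.0864
k=3 load: inc=0.864198, refl=0.864198·1.000000=0.8642; V=2.222222+0.864198+0.864198=3.9506
k=4 src: inc=0.864198, refl=0.864198·0.777778=0.6722; V=3.086420+0.864198+0.672154=4.6228
k=5 load: inc=0.672154, refl=0.672154·1.000000=0.6722; V=3.950617+0.672154+0.672154=5.2949
k=6 src: inc=0.672154, refl=0.672154·0.777778=0.5228; V=4.622771+0.672154+0.522786=5.8177
k=7 load: inc=0.522786, refl=0.522786·1.000000=0.5228; V=5.294925+0.522786+0.522786=6.3405
k=8 src: inc=0.522786, refl=0.522786·0.777778=0.4066; V=5.817711+0.522786+0.406611=6.7471

0 0 source 1.1111
1 4 load 2.2222
2 8 source 3.0864
3 12 load 3.9506
4 16 source 4.6228
5 20 load 5.2949
6 24 source 5.8177
7 28 load 6.3405
8 32 source 6.7471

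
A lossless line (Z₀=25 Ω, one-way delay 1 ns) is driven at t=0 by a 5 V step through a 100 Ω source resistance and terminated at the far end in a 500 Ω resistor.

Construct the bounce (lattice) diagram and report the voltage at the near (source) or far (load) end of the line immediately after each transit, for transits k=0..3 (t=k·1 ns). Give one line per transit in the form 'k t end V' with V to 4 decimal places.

Γ_L=0.904762, Γ_S=0.600000; launch V₁=5·25/125=1.000000
k=0 src: V=1.0000
k=1 load: inc=1.000000, refl=1.000000·0.904762=0.9048; V=0.000000+1.000000+0.904762=1.9048
k=2 src: inc=0.904762, refl=0.904762·0.600000=0.5429; V=1.000000+0.904762+0.542857=2.4476
k=3 load: inc=0.542857, refl=0.542857·0.904762=0.4912; V=1.904762+0.542857+0.491156=2.9388

0 0 source 1.0000
1 1 load 1.9048
2 2 source 2.4476
3 3 load 2.9388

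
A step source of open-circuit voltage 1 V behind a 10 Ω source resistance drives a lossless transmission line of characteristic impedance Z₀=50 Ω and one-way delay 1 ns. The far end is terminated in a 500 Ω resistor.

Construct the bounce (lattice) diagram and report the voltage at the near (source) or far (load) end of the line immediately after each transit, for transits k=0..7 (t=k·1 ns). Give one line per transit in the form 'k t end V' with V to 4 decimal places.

Γ_L=0.818182, Γ_S=-0.666667; launch V₁=1·50/60=0.833333
k=0 src: V=0.8333
k=1 load: inc=0.833333, refl=0.833333·0.818182=0.6818; V=0.000000+0.833333+0.681818=1.5152
k=2 src: inc=0.681818, refl=0.681818·-0.666667=-0.4545; V=0.833333+0.681818+-0.454545=1.0606
k=3 load: inc=-0.454545, refl=-0.454545·0.818182=-0.3719; V=1.515152+-0.454545+-0.371901=0.6887
k=4 src: inc=-0.371901, refl=-0.371901·-0.666667=0.2479; V=1.060606+-0.371901+0.247934=0.9366
k=5 load: inc=0.247934, refl=0.247934·0.818182=0.2029; V=0.688705+0.247934+0.202855=1.1395
k=6 src: inc=0.202855, refl=0.202855·-0.666667=-0.1352; V=0.936639+0.202855+-0.135237=1.0043
k=7 load: inc=-0.135237, refl=-0.135237·0.818182=-0.1106; V=1.139494+-0.135237+-0.110648=0.8936

0 0 source 0.8333
1 1 load 1.5152
2 2 source 1.0606
3 3 load 0.6887
4 4 source 0.9366
5 5 load 1.1395
6 6 source 1.0043
7 7 load 0.8936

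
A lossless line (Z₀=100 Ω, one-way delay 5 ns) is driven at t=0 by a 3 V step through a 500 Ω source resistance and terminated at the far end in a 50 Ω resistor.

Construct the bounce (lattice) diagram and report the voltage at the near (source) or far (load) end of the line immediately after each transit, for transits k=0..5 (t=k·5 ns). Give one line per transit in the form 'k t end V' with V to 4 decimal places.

0 0 source 0.5000
1 5 load 0.3333
2 10 source 0.2222
3 15 load 0.2593
4 20 source 0.2840
5 25 load 0.2757

Γ_L=-0.333333, Γ_S=0.666667; launch V₁=3·100/600=0.500000
k=0 src: V=0.5000
k=1 load: inc=0.500000, refl=0.500000·-0.333333=-0.1667; V=0.000000+0.500000+-0.166667=0.3333
k=2 src: inc=-0.166667, refl=-0.166667·0.666667=-0.1111; V=0.500000+-0.166667+-0.111111=0.2222
k=3 load: inc=-0.111111, refl=-0.111111·-0.333333=0.0370; V=0.333333+-0.111111+0.037037=0.2593
k=4 src: inc=0.037037, refl=0.037037·0.666667=0.0247; V=0.222222+0.037037+0.024691=0.2840
k=5 load: inc=0.024691, refl=0.024691·-0.333333=-0.0082; V=0.259259+0.024691+-0.008230=0.2757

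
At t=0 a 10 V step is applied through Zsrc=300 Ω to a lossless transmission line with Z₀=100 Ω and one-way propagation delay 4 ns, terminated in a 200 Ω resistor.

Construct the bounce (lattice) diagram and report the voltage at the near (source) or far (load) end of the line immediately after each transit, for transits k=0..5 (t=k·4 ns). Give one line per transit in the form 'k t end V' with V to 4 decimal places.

Γ_L=0.333333, Γ_S=0.500000; launch V₁=10·100/400=2.500000
k=0 src: V=2.5000
k=1 load: inc=2.500000, refl=2.500000·0.333333=0.8333; V=0.000000+2.500000+0.833333=3.3333
k=2 src: inc=0.833333, refl=0.833333·0.500000=0.4167; V=2.500000+0.833333+0.416667=3.7500
k=3 load: inc=0.416667, refl=0.416667·0.333333=0.1389; V=3.333333+0.416667+0.138889=3.8889
k=4 src: inc=0.138889, refl=0.138889·0.500000=0.0694; V=3.750000+0.138889+0.069444=3.9583
k=5 load: inc=0.069444, refl=0.069444·0.333333=0.0231; V=3.888889+0.069444+0.023148=3.9815

0 0 source 2.5000
1 4 load 3.3333
2 8 source 3.7500
3 12 load 3.8889
4 16 source 3.9583
5 20 load 3.9815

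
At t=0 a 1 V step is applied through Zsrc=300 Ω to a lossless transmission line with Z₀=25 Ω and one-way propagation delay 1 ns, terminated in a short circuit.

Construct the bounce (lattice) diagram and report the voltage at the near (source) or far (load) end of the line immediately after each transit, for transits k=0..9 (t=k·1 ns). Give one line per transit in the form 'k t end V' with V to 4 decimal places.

0 0 source 0.0769
1 1 load 0.0000
2 2 source -0.0651
3 3 load 0.0000
4 4 source 0.0551
5 5 load 0.0000
6 6 source -0.0466
7 7 load 0.0000
8 8 source 0.0394
9 9 load 0.0000

Γ_L=-1.000000, Γ_S=0.846154; launch V₁=1·25/325=0.076923
k=0 src: V=0.0769
k=1 load: inc=0.076923, refl=0.076923·-1.000000=-0.0769; V=0.000000+0.076923+-0.076923=0.0000
k=2 src: inc=-0.076923, refl=-0.076923·0.846154=-0.0651; V=0.076923+-0.076923+-0.065089=-0.0651
k=3 load: inc=-0.065089, refl=-0.065089·-1.000000=0.0651; V=0.000000+-0.065089+0.065089=0.0000
k=4 src: inc=0.065089, refl=0.065089·0.846154=0.0551; V=-0.065089+0.065089+0.055075=0.0551
k=5 load: inc=0.055075, refl=0.055075·-1.000000=-0.0551; V=0.000000+0.055075+-0.055075=0.0000
k=6 src: inc=-0.055075, refl=-0.055075·0.846154=-0.0466; V=0.055075+-0.055075+-0.046602=-0.0466
k=7 load: inc=-0.046602, refl=-0.046602·-1.000000=0.0466; V=0.000000+-0.046602+0.046602=0.0000
k=8 src: inc=0.046602, refl=0.046602·0.846154=0.0394; V=-0.046602+0.046602+0.039432=0.0394
k=9 load: inc=0.039432, refl=0.039432·-1.000000=-0.0394; V=0.000000+0.039432+-0.039432=0.0000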